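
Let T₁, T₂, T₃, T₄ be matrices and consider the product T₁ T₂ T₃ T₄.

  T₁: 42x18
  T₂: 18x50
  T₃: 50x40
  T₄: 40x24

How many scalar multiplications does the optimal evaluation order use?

71424

Adjacent pairs: T₁T₂ = 42·18·50 = 37800; T₂T₃ = 18·50·40 = 36000; T₃T₄ = 50·40·24 = 48000.
Length 3: T₁..T₃: k=1: 0+36000+42·18·40=66240; k=2: 37800+0+42·50·40=121800 → min 66240 | T₂..T₄: k=2: 0+48000+18·50·24=69600; k=3: 36000+0+18·40·24=53280 → min 53280.
Length 4: T₁..T₄: k=1: 0+53280+42·18·24=71424; k=2: 37800+48000+42·50·24=136200; k=3: 66240+0+42·40·24=106560 → min 71424.
Optimal order: (T₁ ((T₂ T₃) T₄)) with cost 71424.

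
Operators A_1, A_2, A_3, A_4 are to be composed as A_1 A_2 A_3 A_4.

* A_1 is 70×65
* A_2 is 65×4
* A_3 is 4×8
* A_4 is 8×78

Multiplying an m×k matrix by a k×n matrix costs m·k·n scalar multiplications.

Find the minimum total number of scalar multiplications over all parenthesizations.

Adjacent pairs: A_1A_2 = 70·65·4 = 18200; A_2A_3 = 65·4·8 = 2080; A_3A_4 = 4·8·78 = 2496.
Length 3: A_1..A_3: k=1: 0+2080+70·65·8=38480; k=2: 18200+0+70·4·8=20440 → min 20440 | A_2..A_4: k=2: 0+2496+65·4·78=22776; k=3: 2080+0+65·8·78=42640 → min 22776.
Length 4: A_1..A_4: k=1: 0+22776+70·65·78=377676; k=2: 18200+2496+70·4·78=42536; k=3: 20440+0+70·8·78=64120 → min 42536.
Optimal order: ((A_1 A_2) (A_3 A_4)) with cost 42536.

42536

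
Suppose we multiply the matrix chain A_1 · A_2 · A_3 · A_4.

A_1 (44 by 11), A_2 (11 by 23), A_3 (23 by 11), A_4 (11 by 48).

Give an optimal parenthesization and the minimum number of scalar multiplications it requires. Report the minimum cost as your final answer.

Adjacent pairs: A_1A_2 = 44·11·23 = 11132; A_2A_3 = 11·23·11 = 2783; A_3A_4 = 23·11·48 = 12144.
Length 3: A_1..A_3: k=1: 0+2783+44·11·11=8107; k=2: 11132+0+44·23·11=22264 → min 8107 | A_2..A_4: k=2: 0+12144+11·23·48=24288; k=3: 2783+0+11·11·48=8591 → min 8591.
Length 4: A_1..A_4: k=1: 0+8591+44·11·48=31823; k=2: 11132+12144+44·23·48=71852; k=3: 8107+0+44·11·48=31339 → min 31339.
Optimal parenthesization: ((A_1 · (A_2 · A_3)) · A_4) with cost 31339.

31339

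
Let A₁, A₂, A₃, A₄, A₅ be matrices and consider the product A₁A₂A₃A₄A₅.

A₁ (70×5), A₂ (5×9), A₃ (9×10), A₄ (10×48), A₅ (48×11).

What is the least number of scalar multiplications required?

9340

Adjacent pairs: A₁A₂ = 70·5·9 = 3150; A₂A₃ = 5·9·10 = 450; A₃A₄ = 9·10·48 = 4320; A₄A₅ = 10·48·11 = 5280.
Length 3: A₁..A₃: k=1: 0+450+70·5·10=3950; k=2: 3150+0+70·9·10=9450 → min 3950 | A₂..A₄: k=2: 0+4320+5·9·48=6480; k=3: 450+0+5·10·48=2850 → min 2850 | A₃..A₅: k=3: 0+5280+9·10·11=6270; k=4: 4320+0+9·48·11=9072 → min 6270.
Length 4: A₁..A₄: k=1: 0+2850+70·5·48=19650; k=2: 3150+4320+70·9·48=37710; k=3: 3950+0+70·10·48=37550 → min 19650 | A₂..A₅: k=2: 0+6270+5·9·11=6765; k=3: 450+5280+5·10·11=6280; k=4: 2850+0+5·48·11=5490 → min 5490.
Length 5: A₁..A₅: k=1: 0+5490+70·5·11=9340; k=2: 3150+6270+70·9·11=16350; k=3: 3950+5280+70·10·11=16930; k=4: 19650+0+70·48·11=56610 → min 9340.
Optimal order: (A₁(((A₂A₃)A₄)A₅)) with cost 9340.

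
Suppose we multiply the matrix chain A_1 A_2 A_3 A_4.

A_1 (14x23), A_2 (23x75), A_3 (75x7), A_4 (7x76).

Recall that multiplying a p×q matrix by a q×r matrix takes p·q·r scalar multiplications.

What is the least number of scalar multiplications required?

Adjacent pairs: A_1A_2 = 14·23·75 = 24150; A_2A_3 = 23·75·7 = 12075; A_3A_4 = 75·7·76 = 39900.
Length 3: A_1..A_3: k=1: 0+12075+14·23·7=14329; k=2: 24150+0+14·75·7=31500 → min 14329 | A_2..A_4: k=2: 0+39900+23·75·76=171000; k=3: 12075+0+23·7·76=24311 → min 24311.
Length 4: A_1..A_4: k=1: 0+24311+14·23·76=48783; k=2: 24150+39900+14·75·76=143850; k=3: 14329+0+14·7·76=21777 → min 21777.
Optimal order: ((A_1 (A_2 A_3)) A_4) with cost 21777.

21777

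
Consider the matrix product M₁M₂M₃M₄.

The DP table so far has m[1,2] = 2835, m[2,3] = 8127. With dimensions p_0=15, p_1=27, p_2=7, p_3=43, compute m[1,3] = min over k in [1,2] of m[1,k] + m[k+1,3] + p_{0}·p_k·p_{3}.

m[1,3] = min over k∈[1,2] of m[1,k]+m[k+1,3]+p_{0}·p_k·p_{3}.
k=1: 0 + 8127 + 15·27·43 = 25542; k=2: 2835 + 0 + 15·7·43 = 7350.
Minimum: 7350 at k=2.

7350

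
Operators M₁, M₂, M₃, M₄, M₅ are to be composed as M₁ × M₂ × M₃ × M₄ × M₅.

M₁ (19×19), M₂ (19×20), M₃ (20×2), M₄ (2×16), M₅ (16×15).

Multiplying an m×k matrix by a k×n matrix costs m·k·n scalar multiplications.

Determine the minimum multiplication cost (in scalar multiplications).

Adjacent pairs: M₁M₂ = 19·19·20 = 7220; M₂M₃ = 19·20·2 = 760; M₃M₄ = 20·2·16 = 640; M₄M₅ = 2·16·15 = 480.
Length 3: M₁..M₃: k=1: 0+760+19·19·2=1482; k=2: 7220+0+19·20·2=7980 → min 1482 | M₂..M₄: k=2: 0+640+19·20·16=6720; k=3: 760+0+19·2·16=1368 → min 1368 | M₃..M₅: k=3: 0+480+20·2·15=1080; k=4: 640+0+20·16·15=5440 → min 1080.
Length 4: M₁..M₄: k=1: 0+1368+19·19·16=7144; k=2: 7220+640+19·20·16=13940; k=3: 1482+0+19·2·16=2090 → min 2090 | M₂..M₅: k=2: 0+1080+19·20·15=6780; k=3: 760+480+19·2·15=1810; k=4: 1368+0+19·16·15=5928 → min 1810.
Length 5: M₁..M₅: k=1: 0+1810+19·19·15=7225; k=2: 7220+1080+19·20·15=14000; k=3: 1482+480+19·2·15=2532; k=4: 2090+0+19·16·15=6650 → min 2532.
Optimal order: ((M₁ × (M₂ × M₃)) × (M₄ × M₅)) with cost 2532.

2532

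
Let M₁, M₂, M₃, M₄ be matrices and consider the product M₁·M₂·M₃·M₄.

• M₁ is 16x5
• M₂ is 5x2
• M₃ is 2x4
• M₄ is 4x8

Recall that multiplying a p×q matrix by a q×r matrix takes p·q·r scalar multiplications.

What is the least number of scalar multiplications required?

480

Adjacent pairs: M₁M₂ = 16·5·2 = 160; M₂M₃ = 5·2·4 = 40; M₃M₄ = 2·4·8 = 64.
Length 3: M₁..M₃: k=1: 0+40+16·5·4=360; k=2: 160+0+16·2·4=288 → min 288 | M₂..M₄: k=2: 0+64+5·2·8=144; k=3: 40+0+5·4·8=200 → min 144.
Length 4: M₁..M₄: k=1: 0+144+16·5·8=784; k=2: 160+64+16·2·8=480; k=3: 288+0+16·4·8=800 → min 480.
Optimal order: ((M₁·M₂)·(M₃·M₄)) with cost 480.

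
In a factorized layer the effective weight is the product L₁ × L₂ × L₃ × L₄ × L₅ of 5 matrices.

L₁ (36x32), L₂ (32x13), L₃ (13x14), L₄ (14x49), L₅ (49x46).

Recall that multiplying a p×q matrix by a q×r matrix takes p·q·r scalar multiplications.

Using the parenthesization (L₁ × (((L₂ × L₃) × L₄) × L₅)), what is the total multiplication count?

(L₂ × L₃): 32×13 by 13×14 → 32×14, cost 32·13·14 = 5824
((L₂ × L₃) × L₄): 32×14 by 14×49 → 32×49, cost 32·14·49 = 21952; cumulative 27776
(((L₂ × L₃) × L₄) × L₅): 32×49 by 49×46 → 32×46, cost 32·49·46 = 72128; cumulative 99904
(L₁ × (((L₂ × L₃) × L₄) × L₅)): 36×32 by 32×46 → 36×46, cost 36·32·46 = 52992; cumulative 152896
Total: 152896 scalar multiplications.

152896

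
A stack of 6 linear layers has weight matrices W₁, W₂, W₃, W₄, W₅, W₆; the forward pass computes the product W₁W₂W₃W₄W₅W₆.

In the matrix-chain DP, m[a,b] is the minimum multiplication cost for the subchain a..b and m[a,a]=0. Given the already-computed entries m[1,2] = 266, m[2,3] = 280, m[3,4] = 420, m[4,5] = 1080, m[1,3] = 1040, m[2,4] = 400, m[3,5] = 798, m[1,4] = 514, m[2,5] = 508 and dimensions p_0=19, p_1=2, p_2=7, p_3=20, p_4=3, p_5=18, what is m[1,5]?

m[1,5] = min over k∈[1,4] of m[1,k]+m[k+1,5]+p_{0}·p_k·p_{5}.
k=1: 0 + 508 + 19·2·18 = 1192; k=2: 266 + 798 + 19·7·18 = 3458; k=3: 1040 + 1080 + 19·20·18 = 8960; k=4: 514 + 0 + 19·3·18 = 1540.
Minimum: 1192 at k=1.

1192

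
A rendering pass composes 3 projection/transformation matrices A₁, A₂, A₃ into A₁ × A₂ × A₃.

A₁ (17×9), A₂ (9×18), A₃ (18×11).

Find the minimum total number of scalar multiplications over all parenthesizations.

3465

Order (A₁ × (A₂ × A₃)): (A₂ × A₃): 9×18 by 18×11 → 9×11, cost 9·18·11 = 1782; (A₁ × (A₂ × A₃)): 17×9 by 9×11 → 17×11, cost 17·9·11 = 1683; cumulative 3465. Total 3465.
Order ((A₁ × A₂) × A₃): (A₁ × A₂): 17×9 by 9×18 → 17×18, cost 17·9·18 = 2754; ((A₁ × A₂) × A₃): 17×18 by 18×11 → 17×11, cost 17·18·11 = 3366; cumulative 6120. Total 6120.
Minimum: 3465.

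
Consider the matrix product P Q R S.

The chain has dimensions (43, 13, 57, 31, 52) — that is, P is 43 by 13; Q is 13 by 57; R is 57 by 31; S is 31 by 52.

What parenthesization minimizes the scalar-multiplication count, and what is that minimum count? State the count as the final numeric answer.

Adjacent pairs: PQ = 43·13·57 = 31863; QR = 13·57·31 = 22971; RS = 57·31·52 = 91884.
Length 3: P..R: k=1: 0+22971+43·13·31=40300; k=2: 31863+0+43·57·31=107844 → min 40300 | Q..S: k=2: 0+91884+13·57·52=130416; k=3: 22971+0+13·31·52=43927 → min 43927.
Length 4: P..S: k=1: 0+43927+43·13·52=72995; k=2: 31863+91884+43·57·52=251199; k=3: 40300+0+43·31·52=109616 → min 72995.
Optimal parenthesization: (P ((Q R) S)) with cost 72995.

72995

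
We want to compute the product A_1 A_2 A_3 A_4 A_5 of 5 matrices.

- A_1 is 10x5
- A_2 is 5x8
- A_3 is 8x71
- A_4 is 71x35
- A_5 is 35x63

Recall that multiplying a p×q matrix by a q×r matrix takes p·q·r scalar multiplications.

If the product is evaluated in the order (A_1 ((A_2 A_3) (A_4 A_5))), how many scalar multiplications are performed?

(A_2 A_3): 5×8 by 8×71 → 5×71, cost 5·8·71 = 2840
(A_4 A_5): 71×35 by 35×63 → 71×63, cost 71·35·63 = 156555
((A_2 A_3) (A_4 A_5)): 5×71 by 71×63 → 5×63, cost 5·71·63 = 22365; cumulative 181760
(A_1 ((A_2 A_3) (A_4 A_5))): 10×5 by 5×63 → 10×63, cost 10·5·63 = 3150; cumulative 184910
Total: 184910 scalar multiplications.

184910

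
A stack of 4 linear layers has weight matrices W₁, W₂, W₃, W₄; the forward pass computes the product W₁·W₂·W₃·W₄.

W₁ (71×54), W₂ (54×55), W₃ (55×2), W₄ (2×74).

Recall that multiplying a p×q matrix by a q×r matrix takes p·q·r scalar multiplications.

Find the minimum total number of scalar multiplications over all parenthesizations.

Adjacent pairs: W₁W₂ = 71·54·55 = 210870; W₂W₃ = 54·55·2 = 5940; W₃W₄ = 55·2·74 = 8140.
Length 3: W₁..W₃: k=1: 0+5940+71·54·2=13608; k=2: 210870+0+71·55·2=218680 → min 13608 | W₂..W₄: k=2: 0+8140+54·55·74=227920; k=3: 5940+0+54·2·74=13932 → min 13932.
Length 4: W₁..W₄: k=1: 0+13932+71·54·74=297648; k=2: 210870+8140+71·55·74=507980; k=3: 13608+0+71·2·74=24116 → min 24116.
Optimal order: ((W₁·(W₂·W₃))·W₄) with cost 24116.

24116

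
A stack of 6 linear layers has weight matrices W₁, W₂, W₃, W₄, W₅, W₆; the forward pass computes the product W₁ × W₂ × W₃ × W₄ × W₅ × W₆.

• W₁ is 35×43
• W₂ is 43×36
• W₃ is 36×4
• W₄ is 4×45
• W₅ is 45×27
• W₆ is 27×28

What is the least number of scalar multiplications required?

Adjacent pairs: W₁W₂ = 35·43·36 = 54180; W₂W₃ = 43·36·4 = 6192; W₃W₄ = 36·4·45 = 6480; W₄W₅ = 4·45·27 = 4860; W₅W₆ = 45·27·28 = 34020.
Length 3: W₁..W₃: k=1: 0+6192+35·43·4=12212; k=2: 54180+0+35·36·4=59220 → min 12212 | W₂..W₄: k=2: 0+6480+43·36·45=76140; k=3: 6192+0+43·4·45=13932 → min 13932 | W₃..W₅: k=3: 0+4860+36·4·27=8748; k=4: 6480+0+36·45·27=50220 → min 8748 | W₄..W₆: k=4: 0+34020+4·45·28=39060; k=5: 4860+0+4·27·28=7884 → min 7884.
Length 4: W₁..W₄: k=1: 0+13932+35·43·45=81657; k=2: 54180+6480+35·36·45=117360; k=3: 12212+0+35·4·45=18512 → min 18512 | W₂..W₅: k=2: 0+8748+43·36·27=50544; k=3: 6192+4860+43·4·27=15696; k=4: 13932+0+43·45·27=66177 → min 15696 | W₃..W₆: k=3: 0+7884+36·4·28=11916; k=4: 6480+34020+36·45·28=85860; k=5: 8748+0+36·27·28=35964 → min 11916.
Length 5: W₁..W₅: k=1: 0+15696+35·43·27=56331; k=2: 54180+8748+35·36·27=96948; k=3: 12212+4860+35·4·27=20852; k=4: 18512+0+35·45·27=61037 → min 20852 | W₂..W₆: k=2: 0+11916+43·36·28=55260; k=3: 6192+7884+43·4·28=18892; k=4: 13932+34020+43·45·28=102132; k=5: 15696+0+43·27·28=48204 → min 18892.
Length 6: W₁..W₆: k=1: 0+18892+35·43·28=61032; k=2: 54180+11916+35·36·28=101376; k=3: 12212+7884+35·4·28=24016; k=4: 18512+34020+35·45·28=96632; k=5: 20852+0+35·27·28=47312 → min 24016.
Optimal order: ((W₁ × (W₂ × W₃)) × ((W₄ × W₅) × W₆)) with cost 24016.

24016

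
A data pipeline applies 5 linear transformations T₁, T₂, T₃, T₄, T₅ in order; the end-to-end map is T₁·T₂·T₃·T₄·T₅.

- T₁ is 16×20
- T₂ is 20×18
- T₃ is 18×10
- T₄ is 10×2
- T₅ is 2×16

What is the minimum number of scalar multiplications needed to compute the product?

2232

Adjacent pairs: T₁T₂ = 16·20·18 = 5760; T₂T₃ = 20·18·10 = 3600; T₃T₄ = 18·10·2 = 360; T₄T₅ = 10·2·16 = 320.
Length 3: T₁..T₃: k=1: 0+3600+16·20·10=6800; k=2: 5760+0+16·18·10=8640 → min 6800 | T₂..T₄: k=2: 0+360+20·18·2=1080; k=3: 3600+0+20·10·2=4000 → min 1080 | T₃..T₅: k=3: 0+320+18·10·16=3200; k=4: 360+0+18·2·16=936 → min 936.
Length 4: T₁..T₄: k=1: 0+1080+16·20·2=1720; k=2: 5760+360+16·18·2=6696; k=3: 6800+0+16·10·2=7120 → min 1720 | T₂..T₅: k=2: 0+936+20·18·16=6696; k=3: 3600+320+20·10·16=7120; k=4: 1080+0+20·2·16=1720 → min 1720.
Length 5: T₁..T₅: k=1: 0+1720+16·20·16=6840; k=2: 5760+936+16·18·16=11304; k=3: 6800+320+16·10·16=9680; k=4: 1720+0+16·2·16=2232 → min 2232.
Optimal order: ((T₁·(T₂·(T₃·T₄)))·T₅) with cost 2232.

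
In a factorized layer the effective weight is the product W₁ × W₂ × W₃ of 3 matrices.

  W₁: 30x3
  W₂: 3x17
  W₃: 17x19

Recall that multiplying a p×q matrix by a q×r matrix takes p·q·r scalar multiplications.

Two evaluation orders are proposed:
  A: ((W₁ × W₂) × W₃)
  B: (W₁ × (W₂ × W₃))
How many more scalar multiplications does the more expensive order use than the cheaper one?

Order A = ((W₁ × W₂) × W₃): (W₁ × W₂): 30×3 by 3×17 → 30×17, cost 30·3·17 = 1530; ((W₁ × W₂) × W₃): 30×17 by 17×19 → 30×19, cost 30·17·19 = 9690; cumulative 11220. Total 11220.
Order B = (W₁ × (W₂ × W₃)): (W₂ × W₃): 3×17 by 17×19 → 3×19, cost 3·17·19 = 969; (W₁ × (W₂ × W₃)): 30×3 by 3×19 → 30×19, cost 30·3·19 = 1710; cumulative 2679. Total 2679.
Difference: |11220 − 2679| = 8541.

8541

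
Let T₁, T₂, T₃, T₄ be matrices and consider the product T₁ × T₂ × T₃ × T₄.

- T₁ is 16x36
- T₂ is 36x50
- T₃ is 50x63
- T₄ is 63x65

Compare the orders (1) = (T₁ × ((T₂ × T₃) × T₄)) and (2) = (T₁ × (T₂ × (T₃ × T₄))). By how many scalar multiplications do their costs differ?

60930

Order (1) = (T₁ × ((T₂ × T₃) × T₄)): (T₂ × T₃): 36×50 by 50×63 → 36×63, cost 36·50·63 = 113400; ((T₂ × T₃) × T₄): 36×63 by 63×65 → 36×65, cost 36·63·65 = 147420; cumulative 260820; (T₁ × ((T₂ × T₃) × T₄)): 16×36 by 36×65 → 16×65, cost 16·36·65 = 37440; cumulative 298260. Total 298260.
Order (2) = (T₁ × (T₂ × (T₃ × T₄))): (T₃ × T₄): 50×63 by 63×65 → 50×65, cost 50·63·65 = 204750; (T₂ × (T₃ × T₄)): 36×50 by 50×65 → 36×65, cost 36·50·65 = 117000; cumulative 321750; (T₁ × (T₂ × (T₃ × T₄))): 16×36 by 36×65 → 16×65, cost 16·36·65 = 37440; cumulative 359190. Total 359190.
Difference: |298260 − 359190| = 60930.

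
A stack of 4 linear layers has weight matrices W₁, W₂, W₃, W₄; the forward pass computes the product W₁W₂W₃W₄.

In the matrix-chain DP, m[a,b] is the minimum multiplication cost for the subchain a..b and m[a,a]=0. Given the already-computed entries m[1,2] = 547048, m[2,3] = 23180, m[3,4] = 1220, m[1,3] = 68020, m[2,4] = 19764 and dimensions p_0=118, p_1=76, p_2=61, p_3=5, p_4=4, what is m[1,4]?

55636

m[1,4] = min over k∈[1,3] of m[1,k]+m[k+1,4]+p_{0}·p_k·p_{4}.
k=1: 0 + 19764 + 118·76·4 = 55636; k=2: 547048 + 1220 + 118·61·4 = 577060; k=3: 68020 + 0 + 118·5·4 = 70380.
Minimum: 55636 at k=1.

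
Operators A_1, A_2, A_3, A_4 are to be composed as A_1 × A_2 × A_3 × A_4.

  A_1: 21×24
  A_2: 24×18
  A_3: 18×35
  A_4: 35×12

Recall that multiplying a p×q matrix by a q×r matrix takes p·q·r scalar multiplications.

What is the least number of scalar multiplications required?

Adjacent pairs: A_1A_2 = 21·24·18 = 9072; A_2A_3 = 24·18·35 = 15120; A_3A_4 = 18·35·12 = 7560.
Length 3: A_1..A_3: k=1: 0+15120+21·24·35=32760; k=2: 9072+0+21·18·35=22302 → min 22302 | A_2..A_4: k=2: 0+7560+24·18·12=12744; k=3: 15120+0+24·35·12=25200 → min 12744.
Length 4: A_1..A_4: k=1: 0+12744+21·24·12=18792; k=2: 9072+7560+21·18·12=21168; k=3: 22302+0+21·35·12=31122 → min 18792.
Optimal order: (A_1 × (A_2 × (A_3 × A_4))) with cost 18792.

18792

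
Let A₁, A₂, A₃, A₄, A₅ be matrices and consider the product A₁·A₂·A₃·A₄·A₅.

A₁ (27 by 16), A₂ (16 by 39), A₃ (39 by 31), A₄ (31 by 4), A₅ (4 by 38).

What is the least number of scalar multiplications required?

13164

Adjacent pairs: A₁A₂ = 27·16·39 = 16848; A₂A₃ = 16·39·31 = 19344; A₃A₄ = 39·31·4 = 4836; A₄A₅ = 31·4·38 = 4712.
Length 3: A₁..A₃: k=1: 0+19344+27·16·31=32736; k=2: 16848+0+27·39·31=49491 → min 32736 | A₂..A₄: k=2: 0+4836+16·39·4=7332; k=3: 19344+0+16·31·4=21328 → min 7332 | A₃..A₅: k=3: 0+4712+39·31·38=50654; k=4: 4836+0+39·4·38=10764 → min 10764.
Length 4: A₁..A₄: k=1: 0+7332+27·16·4=9060; k=2: 16848+4836+27·39·4=25896; k=3: 32736+0+27·31·4=36084 → min 9060 | A₂..A₅: k=2: 0+10764+16·39·38=34476; k=3: 19344+4712+16·31·38=42904; k=4: 7332+0+16·4·38=9764 → min 9764.
Length 5: A₁..A₅: k=1: 0+9764+27·16·38=26180; k=2: 16848+10764+27·39·38=67626; k=3: 32736+4712+27·31·38=69254; k=4: 9060+0+27·4·38=13164 → min 13164.
Optimal order: ((A₁·(A₂·(A₃·A₄)))·A₅) with cost 13164.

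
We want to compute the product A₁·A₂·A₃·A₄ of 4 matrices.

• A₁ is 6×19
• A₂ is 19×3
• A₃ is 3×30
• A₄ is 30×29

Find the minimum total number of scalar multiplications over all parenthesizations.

3474

Adjacent pairs: A₁A₂ = 6·19·3 = 342; A₂A₃ = 19·3·30 = 1710; A₃A₄ = 3·30·29 = 2610.
Length 3: A₁..A₃: k=1: 0+1710+6·19·30=5130; k=2: 342+0+6·3·30=882 → min 882 | A₂..A₄: k=2: 0+2610+19·3·29=4263; k=3: 1710+0+19·30·29=18240 → min 4263.
Length 4: A₁..A₄: k=1: 0+4263+6·19·29=7569; k=2: 342+2610+6·3·29=3474; k=3: 882+0+6·30·29=6102 → min 3474.
Optimal order: ((A₁·A₂)·(A₃·A₄)) with cost 3474.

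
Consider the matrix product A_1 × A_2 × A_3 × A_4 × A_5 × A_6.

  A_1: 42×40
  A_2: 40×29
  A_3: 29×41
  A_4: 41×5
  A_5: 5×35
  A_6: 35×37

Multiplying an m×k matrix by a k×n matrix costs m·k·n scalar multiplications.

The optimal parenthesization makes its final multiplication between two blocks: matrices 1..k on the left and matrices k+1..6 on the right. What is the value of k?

Adjacent pairs: A_1A_2 = 42·40·29 = 48720; A_2A_3 = 40·29·41 = 47560; A_3A_4 = 29·41·5 = 5945; A_4A_5 = 41·5·35 = 7175; A_5A_6 = 5·35·37 = 6475.
Length 3: A_1..A_3: k=1: 0+47560+42·40·41=116440; k=2: 48720+0+42·29·41=98658 → min 98658 | A_2..A_4: k=2: 0+5945+40·29·5=11745; k=3: 47560+0+40·41·5=55760 → min 11745 | A_3..A_5: k=3: 0+7175+29·41·35=48790; k=4: 5945+0+29·5·35=11020 → min 11020 | A_4..A_6: k=4: 0+6475+41·5·37=14060; k=5: 7175+0+41·35·37=60270 → min 14060.
Length 4: A_1..A_4: k=1: 0+11745+42·40·5=20145; k=2: 48720+5945+42·29·5=60755; k=3: 98658+0+42·41·5=107268 → min 20145 | A_2..A_5: k=2: 0+11020+40·29·35=51620; k=3: 47560+7175+40·41·35=112135; k=4: 11745+0+40·5·35=18745 → min 18745 | A_3..A_6: k=3: 0+14060+29·41·37=58053; k=4: 5945+6475+29·5·37=17785; k=5: 11020+0+29·35·37=48575 → min 17785.
Length 5: A_1..A_5: k=1: 0+18745+42·40·35=77545; k=2: 48720+11020+42·29·35=102370; k=3: 98658+7175+42·41·35=166103; k=4: 20145+0+42·5·35=27495 → min 27495 | A_2..A_6: k=2: 0+17785+40·29·37=60705; k=3: 47560+14060+40·41·37=122300; k=4: 11745+6475+40·5·37=25620; k=5: 18745+0+40·35·37=70545 → min 25620.
Top-level splits: k=1: (A_1..A_1)·(A_2..A_6) → 0+25620+42·40·37 = 87780; k=2: (A_1..A_2)·(A_3..A_6) → 48720+17785+42·29·37 = 111571; k=3: (A_1..A_3)·(A_4..A_6) → 98658+14060+42·41·37 = 176432; k=4: (A_1..A_4)·(A_5..A_6) → 20145+6475+42·5·37 = 34390; k=5: (A_1..A_5)·(A_6..A_6) → 27495+0+42·35·37 = 81885.
Best split is after A_4, i.e. k = 4.

4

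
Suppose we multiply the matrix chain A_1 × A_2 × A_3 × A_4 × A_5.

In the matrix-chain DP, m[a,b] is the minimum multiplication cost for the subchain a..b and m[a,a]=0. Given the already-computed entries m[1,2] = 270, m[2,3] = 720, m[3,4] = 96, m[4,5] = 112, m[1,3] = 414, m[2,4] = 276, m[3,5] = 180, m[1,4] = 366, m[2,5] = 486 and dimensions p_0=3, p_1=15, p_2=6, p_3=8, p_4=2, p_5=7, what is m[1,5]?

408

m[1,5] = min over k∈[1,4] of m[1,k]+m[k+1,5]+p_{0}·p_k·p_{5}.
k=1: 0 + 486 + 3·15·7 = 801; k=2: 270 + 180 + 3·6·7 = 576; k=3: 414 + 112 + 3·8·7 = 694; k=4: 366 + 0 + 3·2·7 = 408.
Minimum: 408 at k=4.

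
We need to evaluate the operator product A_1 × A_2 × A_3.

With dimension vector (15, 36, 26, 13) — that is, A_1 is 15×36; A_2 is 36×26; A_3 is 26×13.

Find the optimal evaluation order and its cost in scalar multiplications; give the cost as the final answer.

19110

(A_1 × (A_2 × A_3)): cost 19188.
((A_1 × A_2) × A_3): cost 19110.
Optimal: ((A_1 × A_2) × A_3) with cost 19110.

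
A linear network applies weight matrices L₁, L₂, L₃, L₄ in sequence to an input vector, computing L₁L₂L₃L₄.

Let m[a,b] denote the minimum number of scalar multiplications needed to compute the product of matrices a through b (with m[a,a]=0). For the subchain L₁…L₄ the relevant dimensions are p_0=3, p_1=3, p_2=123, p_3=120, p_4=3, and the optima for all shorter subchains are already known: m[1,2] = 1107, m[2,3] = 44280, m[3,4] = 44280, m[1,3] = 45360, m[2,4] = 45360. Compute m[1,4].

45387

m[1,4] = min over k∈[1,3] of m[1,k]+m[k+1,4]+p_{0}·p_k·p_{4}.
k=1: 0 + 45360 + 3·3·3 = 45387; k=2: 1107 + 44280 + 3·123·3 = 46494; k=3: 45360 + 0 + 3·120·3 = 46440.
Minimum: 45387 at k=1.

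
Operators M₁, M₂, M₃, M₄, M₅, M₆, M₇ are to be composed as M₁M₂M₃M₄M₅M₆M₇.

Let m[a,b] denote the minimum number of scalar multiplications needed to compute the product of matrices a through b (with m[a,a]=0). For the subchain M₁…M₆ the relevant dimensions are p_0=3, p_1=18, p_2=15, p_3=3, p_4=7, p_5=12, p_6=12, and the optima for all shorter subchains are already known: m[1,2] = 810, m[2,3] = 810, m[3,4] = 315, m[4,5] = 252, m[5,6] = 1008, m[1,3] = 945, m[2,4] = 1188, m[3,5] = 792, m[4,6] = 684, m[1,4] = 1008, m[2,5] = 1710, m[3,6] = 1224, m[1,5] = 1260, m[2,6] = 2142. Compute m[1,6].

m[1,6] = min over k∈[1,5] of m[1,k]+m[k+1,6]+p_{0}·p_k·p_{6}.
k=1: 0 + 2142 + 3·18·12 = 2790; k=2: 810 + 1224 + 3·15·12 = 2574; k=3: 945 + 684 + 3·3·12 = 1737; k=4: 1008 + 1008 + 3·7·12 = 2268; k=5: 1260 + 0 + 3·12·12 = 1692.
Minimum: 1692 at k=5.

1692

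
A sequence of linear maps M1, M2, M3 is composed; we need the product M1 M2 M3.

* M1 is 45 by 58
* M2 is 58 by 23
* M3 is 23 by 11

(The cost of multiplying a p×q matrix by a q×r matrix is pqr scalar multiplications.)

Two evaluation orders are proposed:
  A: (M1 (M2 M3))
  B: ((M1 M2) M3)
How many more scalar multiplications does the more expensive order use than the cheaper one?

Order A = (M1 (M2 M3)): (M2 M3): 58×23 by 23×11 → 58×11, cost 58·23·11 = 14674; (M1 (M2 M3)): 45×58 by 58×11 → 45×11, cost 45·58·11 = 28710; cumulative 43384. Total 43384.
Order B = ((M1 M2) M3): (M1 M2): 45×58 by 58×23 → 45×23, cost 45·58·23 = 60030; ((M1 M2) M3): 45×23 by 23×11 → 45×11, cost 45·23·11 = 11385; cumulative 71415. Total 71415.
Difference: |43384 − 71415| = 28031.

28031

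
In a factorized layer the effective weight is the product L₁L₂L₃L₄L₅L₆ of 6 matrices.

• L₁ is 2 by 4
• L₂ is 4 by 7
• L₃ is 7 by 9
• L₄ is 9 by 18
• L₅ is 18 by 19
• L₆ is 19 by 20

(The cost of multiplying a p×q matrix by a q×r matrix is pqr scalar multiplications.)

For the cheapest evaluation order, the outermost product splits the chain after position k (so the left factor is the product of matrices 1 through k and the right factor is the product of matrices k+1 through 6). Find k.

Adjacent pairs: L₁L₂ = 2·4·7 = 56; L₂L₃ = 4·7·9 = 252; L₃L₄ = 7·9·18 = 1134; L₄L₅ = 9·18·19 = 3078; L₅L₆ = 18·19·20 = 6840.
Length 3: L₁..L₃: k=1: 0+252+2·4·9=324; k=2: 56+0+2·7·9=182 → min 182 | L₂..L₄: k=2: 0+1134+4·7·18=1638; k=3: 252+0+4·9·18=900 → min 900 | L₃..L₅: k=3: 0+3078+7·9·19=4275; k=4: 1134+0+7·18·19=3528 → min 3528 | L₄..L₆: k=4: 0+6840+9·18·20=10080; k=5: 3078+0+9·19·20=6498 → min 6498.
Length 4: L₁..L₄: k=1: 0+900+2·4·18=1044; k=2: 56+1134+2·7·18=1442; k=3: 182+0+2·9·18=506 → min 506 | L₂..L₅: k=2: 0+3528+4·7·19=4060; k=3: 252+3078+4·9·19=4014; k=4: 900+0+4·18·19=2268 → min 2268 | L₃..L₆: k=3: 0+6498+7·9·20=7758; k=4: 1134+6840+7·18·20=10494; k=5: 3528+0+7·19·20=6188 → min 6188.
Length 5: L₁..L₅: k=1: 0+2268+2·4·19=2420; k=2: 56+3528+2·7·19=3850; k=3: 182+3078+2·9·19=3602; k=4: 506+0+2·18·19=1190 → min 1190 | L₂..L₆: k=2: 0+6188+4·7·20=6748; k=3: 252+6498+4·9·20=7470; k=4: 900+6840+4·18·20=9180; k=5: 2268+0+4·19·20=3788 → min 3788.
Top-level splits: k=1: (L₁..L₁)·(L₂..L₆) → 0+3788+2·4·20 = 3948; k=2: (L₁..L₂)·(L₃..L₆) → 56+6188+2·7·20 = 6524; k=3: (L₁..L₃)·(L₄..L₆) → 182+6498+2·9·20 = 7040; k=4: (L₁..L₄)·(L₅..L₆) → 506+6840+2·18·20 = 8066; k=5: (L₁..L₅)·(L₆..L₆) → 1190+0+2·19·20 = 1950.
Best split is after L₅, i.e. k = 5.

5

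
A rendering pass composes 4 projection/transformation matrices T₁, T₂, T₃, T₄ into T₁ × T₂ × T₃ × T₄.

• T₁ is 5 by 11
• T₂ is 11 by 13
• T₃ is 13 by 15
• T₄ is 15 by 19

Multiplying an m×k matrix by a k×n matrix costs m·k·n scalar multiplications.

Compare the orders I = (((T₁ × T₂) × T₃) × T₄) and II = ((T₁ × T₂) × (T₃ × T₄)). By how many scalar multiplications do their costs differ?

Order I = (((T₁ × T₂) × T₃) × T₄): (T₁ × T₂): 5×11 by 11×13 → 5×13, cost 5·11·13 = 715; ((T₁ × T₂) × T₃): 5×13 by 13×15 → 5×15, cost 5·13·15 = 975; cumulative 1690; (((T₁ × T₂) × T₃) × T₄): 5×15 by 15×19 → 5×19, cost 5·15·19 = 1425; cumulative 3115. Total 3115.
Order II = ((T₁ × T₂) × (T₃ × T₄)): (T₁ × T₂): 5×11 by 11×13 → 5×13, cost 5·11·13 = 715; (T₃ × T₄): 13×15 by 15×19 → 13×19, cost 13·15·19 = 3705; ((T₁ × T₂) × (T₃ × T₄)): 5×13 by 13×19 → 5×19, cost 5·13·19 = 1235; cumulative 5655. Total 5655.
Difference: |3115 − 5655| = 2540.

2540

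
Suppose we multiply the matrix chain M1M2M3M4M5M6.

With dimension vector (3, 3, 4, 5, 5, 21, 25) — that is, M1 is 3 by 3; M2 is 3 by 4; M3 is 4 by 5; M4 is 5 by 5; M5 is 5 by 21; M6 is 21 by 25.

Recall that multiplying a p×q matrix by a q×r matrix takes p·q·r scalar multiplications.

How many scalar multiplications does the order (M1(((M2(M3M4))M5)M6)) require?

(M3M4): 4×5 by 5×5 → 4×5, cost 4·5·5 = 100
(M2(M3M4)): 3×4 by 4×5 → 3×5, cost 3·4·5 = 60; cumulative 160
((M2(M3M4))M5): 3×5 by 5×21 → 3×21, cost 3·5·21 = 315; cumulative 475
(((M2(M3M4))M5)M6): 3×21 by 21×25 → 3×25, cost 3·21·25 = 1575; cumulative 2050
(M1(((M2(M3M4))M5)M6)): 3×3 by 3×25 → 3×25, cost 3·3·25 = 225; cumulative 2275
Total: 2275 scalar multiplications.

2275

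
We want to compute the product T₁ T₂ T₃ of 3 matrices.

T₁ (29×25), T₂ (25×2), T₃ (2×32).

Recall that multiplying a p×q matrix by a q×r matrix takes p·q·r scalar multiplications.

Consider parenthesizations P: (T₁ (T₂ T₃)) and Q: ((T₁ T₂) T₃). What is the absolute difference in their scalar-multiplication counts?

Order P = (T₁ (T₂ T₃)): (T₂ T₃): 25×2 by 2×32 → 25×32, cost 25·2·32 = 1600; (T₁ (T₂ T₃)): 29×25 by 25×32 → 29×32, cost 29·25·32 = 23200; cumulative 24800. Total 24800.
Order Q = ((T₁ T₂) T₃): (T₁ T₂): 29×25 by 25×2 → 29×2, cost 29·25·2 = 1450; ((T₁ T₂) T₃): 29×2 by 2×32 → 29×32, cost 29·2·32 = 1856; cumulative 3306. Total 3306.
Difference: |24800 − 3306| = 21494.

21494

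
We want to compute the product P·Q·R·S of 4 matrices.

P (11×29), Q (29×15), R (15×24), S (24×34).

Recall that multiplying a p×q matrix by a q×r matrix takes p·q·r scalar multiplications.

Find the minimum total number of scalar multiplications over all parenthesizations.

Adjacent pairs: PQ = 11·29·15 = 4785; QR = 29·15·24 = 10440; RS = 15·24·34 = 12240.
Length 3: P..R: k=1: 0+10440+11·29·24=18096; k=2: 4785+0+11·15·24=8745 → min 8745 | Q..S: k=2: 0+12240+29·15·34=27030; k=3: 10440+0+29·24·34=34104 → min 27030.
Length 4: P..S: k=1: 0+27030+11·29·34=37876; k=2: 4785+12240+11·15·34=22635; k=3: 8745+0+11·24·34=17721 → min 17721.
Optimal order: (((P·Q)·R)·S) with cost 17721.

17721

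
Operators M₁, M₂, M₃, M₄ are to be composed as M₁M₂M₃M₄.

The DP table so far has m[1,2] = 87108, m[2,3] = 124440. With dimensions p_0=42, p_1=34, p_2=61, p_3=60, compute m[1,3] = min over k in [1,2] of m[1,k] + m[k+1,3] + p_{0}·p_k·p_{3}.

210120

m[1,3] = min over k∈[1,2] of m[1,k]+m[k+1,3]+p_{0}·p_k·p_{3}.
k=1: 0 + 124440 + 42·34·60 = 210120; k=2: 87108 + 0 + 42·61·60 = 240828.
Minimum: 210120 at k=1.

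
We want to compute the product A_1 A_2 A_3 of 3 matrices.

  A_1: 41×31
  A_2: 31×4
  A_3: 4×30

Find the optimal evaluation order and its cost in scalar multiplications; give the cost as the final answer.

10004

(A_1 (A_2 A_3)): cost 41850.
((A_1 A_2) A_3): cost 10004.
Optimal: ((A_1 A_2) A_3) with cost 10004.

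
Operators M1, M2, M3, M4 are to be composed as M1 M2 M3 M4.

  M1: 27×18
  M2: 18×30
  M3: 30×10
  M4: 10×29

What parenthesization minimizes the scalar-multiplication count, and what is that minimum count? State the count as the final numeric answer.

18090

Adjacent pairs: M1M2 = 27·18·30 = 14580; M2M3 = 18·30·10 = 5400; M3M4 = 30·10·29 = 8700.
Length 3: M1..M3: k=1: 0+5400+27·18·10=10260; k=2: 14580+0+27·30·10=22680 → min 10260 | M2..M4: k=2: 0+8700+18·30·29=24360; k=3: 5400+0+18·10·29=10620 → min 10620.
Length 4: M1..M4: k=1: 0+10620+27·18·29=24714; k=2: 14580+8700+27·30·29=46770; k=3: 10260+0+27·10·29=18090 → min 18090.
Optimal parenthesization: ((M1 (M2 M3)) M4) with cost 18090.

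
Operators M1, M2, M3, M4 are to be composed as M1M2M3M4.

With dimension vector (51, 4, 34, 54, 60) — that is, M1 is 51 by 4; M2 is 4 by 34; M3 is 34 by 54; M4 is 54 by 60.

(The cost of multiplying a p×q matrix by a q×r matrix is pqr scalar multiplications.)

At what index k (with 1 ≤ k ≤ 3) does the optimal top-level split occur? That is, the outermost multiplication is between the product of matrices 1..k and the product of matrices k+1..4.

1

Adjacent pairs: M1M2 = 51·4·34 = 6936; M2M3 = 4·34·54 = 7344; M3M4 = 34·54·60 = 110160.
Length 3: M1..M3: k=1: 0+7344+51·4·54=18360; k=2: 6936+0+51·34·54=100572 → min 18360 | M2..M4: k=2: 0+110160+4·34·60=118320; k=3: 7344+0+4·54·60=20304 → min 20304.
Top-level splits: k=1: (M1..M1)·(M2..M4) → 0+20304+51·4·60 = 32544; k=2: (M1..M2)·(M3..M4) → 6936+110160+51·34·60 = 221136; k=3: (M1..M3)·(M4..M4) → 18360+0+51·54·60 = 183600.
Best split is after M1, i.e. k = 1.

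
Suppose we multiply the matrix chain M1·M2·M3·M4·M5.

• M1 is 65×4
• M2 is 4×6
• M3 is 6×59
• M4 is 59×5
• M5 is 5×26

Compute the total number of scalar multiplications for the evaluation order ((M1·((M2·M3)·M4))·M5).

12346

(M2·M3): 4×6 by 6×59 → 4×59, cost 4·6·59 = 1416
((M2·M3)·M4): 4×59 by 59×5 → 4×5, cost 4·59·5 = 1180; cumulative 2596
(M1·((M2·M3)·M4)): 65×4 by 4×5 → 65×5, cost 65·4·5 = 1300; cumulative 3896
((M1·((M2·M3)·M4))·M5): 65×5 by 5×26 → 65×26, cost 65·5·26 = 8450; cumulative 12346
Total: 12346 scalar multiplications.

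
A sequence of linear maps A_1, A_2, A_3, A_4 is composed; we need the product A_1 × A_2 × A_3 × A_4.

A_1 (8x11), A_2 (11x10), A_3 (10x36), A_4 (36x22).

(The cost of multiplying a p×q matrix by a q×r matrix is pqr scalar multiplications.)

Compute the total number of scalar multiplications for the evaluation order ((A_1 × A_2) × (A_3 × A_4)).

10560

(A_1 × A_2): 8×11 by 11×10 → 8×10, cost 8·11·10 = 880
(A_3 × A_4): 10×36 by 36×22 → 10×22, cost 10·36·22 = 7920
((A_1 × A_2) × (A_3 × A_4)): 8×10 by 10×22 → 8×22, cost 8·10·22 = 1760; cumulative 10560
Total: 10560 scalar multiplications.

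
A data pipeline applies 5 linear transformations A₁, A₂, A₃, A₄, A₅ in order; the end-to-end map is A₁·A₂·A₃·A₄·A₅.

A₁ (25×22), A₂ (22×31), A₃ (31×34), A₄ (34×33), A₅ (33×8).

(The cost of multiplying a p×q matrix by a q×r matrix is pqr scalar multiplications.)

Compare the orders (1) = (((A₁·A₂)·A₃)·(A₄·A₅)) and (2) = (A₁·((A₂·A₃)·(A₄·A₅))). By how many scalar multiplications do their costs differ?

16628

Order (1) = (((A₁·A₂)·A₃)·(A₄·A₅)): (A₁·A₂): 25×22 by 22×31 → 25×31, cost 25·22·31 = 17050; ((A₁·A₂)·A₃): 25×31 by 31×34 → 25×34, cost 25·31·34 = 26350; cumulative 43400; (A₄·A₅): 34×33 by 33×8 → 34×8, cost 34·33·8 = 8976; (((A₁·A₂)·A₃)·(A₄·A₅)): 25×34 by 34×8 → 25×8, cost 25·34·8 = 6800; cumulative 59176. Total 59176.
Order (2) = (A₁·((A₂·A₃)·(A₄·A₅))): (A₂·A₃): 22×31 by 31×34 → 22×34, cost 22·31·34 = 23188; (A₄·A₅): 34×33 by 33×8 → 34×8, cost 34·33·8 = 8976; ((A₂·A₃)·(A₄·A₅)): 22×34 by 34×8 → 22×8, cost 22·34·8 = 5984; cumulative 38148; (A₁·((A₂·A₃)·(A₄·A₅))): 25×22 by 22×8 → 25×8, cost 25·22·8 = 4400; cumulative 42548. Total 42548.
Difference: |59176 − 42548| = 16628.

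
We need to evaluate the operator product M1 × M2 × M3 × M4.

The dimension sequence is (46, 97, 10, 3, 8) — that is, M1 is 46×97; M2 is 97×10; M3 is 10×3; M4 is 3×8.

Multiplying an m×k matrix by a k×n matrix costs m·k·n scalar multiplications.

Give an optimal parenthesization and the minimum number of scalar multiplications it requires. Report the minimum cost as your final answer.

Adjacent pairs: M1M2 = 46·97·10 = 44620; M2M3 = 97·10·3 = 2910; M3M4 = 10·3·8 = 240.
Length 3: M1..M3: k=1: 0+2910+46·97·3=16296; k=2: 44620+0+46·10·3=46000 → min 16296 | M2..M4: k=2: 0+240+97·10·8=8000; k=3: 2910+0+97·3·8=5238 → min 5238.
Length 4: M1..M4: k=1: 0+5238+46·97·8=40934; k=2: 44620+240+46·10·8=48540; k=3: 16296+0+46·3·8=17400 → min 17400.
Optimal parenthesization: ((M1 × (M2 × M3)) × M4) with cost 17400.

17400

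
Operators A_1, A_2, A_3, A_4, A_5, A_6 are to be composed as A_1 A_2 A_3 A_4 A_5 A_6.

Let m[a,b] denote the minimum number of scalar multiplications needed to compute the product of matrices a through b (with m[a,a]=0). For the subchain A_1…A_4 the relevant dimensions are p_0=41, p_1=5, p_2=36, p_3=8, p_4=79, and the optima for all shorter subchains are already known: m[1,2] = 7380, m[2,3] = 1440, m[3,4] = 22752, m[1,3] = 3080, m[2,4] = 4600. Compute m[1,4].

20795

m[1,4] = min over k∈[1,3] of m[1,k]+m[k+1,4]+p_{0}·p_k·p_{4}.
k=1: 0 + 4600 + 41·5·79 = 20795; k=2: 7380 + 22752 + 41·36·79 = 146736; k=3: 3080 + 0 + 41·8·79 = 28992.
Minimum: 20795 at k=1.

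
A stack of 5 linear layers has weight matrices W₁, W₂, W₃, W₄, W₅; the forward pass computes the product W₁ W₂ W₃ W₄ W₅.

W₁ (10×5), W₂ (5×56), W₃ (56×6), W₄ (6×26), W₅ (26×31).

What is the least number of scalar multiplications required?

8040

Adjacent pairs: W₁W₂ = 10·5·56 = 2800; W₂W₃ = 5·56·6 = 1680; W₃W₄ = 56·6·26 = 8736; W₄W₅ = 6·26·31 = 4836.
Length 3: W₁..W₃: k=1: 0+1680+10·5·6=1980; k=2: 2800+0+10·56·6=6160 → min 1980 | W₂..W₄: k=2: 0+8736+5·56·26=16016; k=3: 1680+0+5·6·26=2460 → min 2460 | W₃..W₅: k=3: 0+4836+56·6·31=15252; k=4: 8736+0+56·26·31=53872 → min 15252.
Length 4: W₁..W₄: k=1: 0+2460+10·5·26=3760; k=2: 2800+8736+10·56·26=26096; k=3: 1980+0+10·6·26=3540 → min 3540 | W₂..W₅: k=2: 0+15252+5·56·31=23932; k=3: 1680+4836+5·6·31=7446; k=4: 2460+0+5·26·31=6490 → min 6490.
Length 5: W₁..W₅: k=1: 0+6490+10·5·31=8040; k=2: 2800+15252+10·56·31=35412; k=3: 1980+4836+10·6·31=8676; k=4: 3540+0+10·26·31=11600 → min 8040.
Optimal order: (W₁ (((W₂ W₃) W₄) W₅)) with cost 8040.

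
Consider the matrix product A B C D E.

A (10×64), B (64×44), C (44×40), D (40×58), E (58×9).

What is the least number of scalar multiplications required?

Adjacent pairs: AB = 10·64·44 = 28160; BC = 64·44·40 = 112640; CD = 44·40·58 = 102080; DE = 40·58·9 = 20880.
Length 3: A..C: k=1: 0+112640+10·64·40=138240; k=2: 28160+0+10·44·40=45760 → min 45760 | B..D: k=2: 0+102080+64·44·58=265408; k=3: 112640+0+64·40·58=261120 → min 261120 | C..E: k=3: 0+20880+44·40·9=36720; k=4: 102080+0+44·58·9=125048 → min 36720.
Length 4: A..D: k=1: 0+261120+10·64·58=298240; k=2: 28160+102080+10·44·58=155760; k=3: 45760+0+10·40·58=68960 → min 68960 | B..E: k=2: 0+36720+64·44·9=62064; k=3: 112640+20880+64·40·9=156560; k=4: 261120+0+64·58·9=294528 → min 62064.
Length 5: A..E: k=1: 0+62064+10·64·9=67824; k=2: 28160+36720+10·44·9=68840; k=3: 45760+20880+10·40·9=70240; k=4: 68960+0+10·58·9=74180 → min 67824.
Optimal order: (A (B (C (D E)))) with cost 67824.

67824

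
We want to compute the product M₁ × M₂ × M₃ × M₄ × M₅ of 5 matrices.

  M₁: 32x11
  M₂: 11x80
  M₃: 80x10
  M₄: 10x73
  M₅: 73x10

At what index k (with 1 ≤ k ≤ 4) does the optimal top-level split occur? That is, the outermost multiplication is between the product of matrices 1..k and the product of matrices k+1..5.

Adjacent pairs: M₁M₂ = 32·11·80 = 28160; M₂M₃ = 11·80·10 = 8800; M₃M₄ = 80·10·73 = 58400; M₄M₅ = 10·73·10 = 7300.
Length 3: M₁..M₃: k=1: 0+8800+32·11·10=12320; k=2: 28160+0+32·80·10=53760 → min 12320 | M₂..M₄: k=2: 0+58400+11·80·73=122640; k=3: 8800+0+11·10·73=16830 → min 16830 | M₃..M₅: k=3: 0+7300+80·10·10=15300; k=4: 58400+0+80·73·10=116800 → min 15300.
Length 4: M₁..M₄: k=1: 0+16830+32·11·73=42526; k=2: 28160+58400+32·80·73=273440; k=3: 12320+0+32·10·73=35680 → min 35680 | M₂..M₅: k=2: 0+15300+11·80·10=24100; k=3: 8800+7300+11·10·10=17200; k=4: 16830+0+11·73·10=24860 → min 17200.
Top-level splits: k=1: (M₁..M₁)·(M₂..M₅) → 0+17200+32·11·10 = 20720; k=2: (M₁..M₂)·(M₃..M₅) → 28160+15300+32·80·10 = 69060; k=3: (M₁..M₃)·(M₄..M₅) → 12320+7300+32·10·10 = 22820; k=4: (M₁..M₄)·(M₅..M₅) → 35680+0+32·73·10 = 59040.
Best split is after M₁, i.e. k = 1.

1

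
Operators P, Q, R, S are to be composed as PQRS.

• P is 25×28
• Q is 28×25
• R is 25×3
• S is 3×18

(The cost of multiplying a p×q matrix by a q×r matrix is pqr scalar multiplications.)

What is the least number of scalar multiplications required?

Adjacent pairs: PQ = 25·28·25 = 17500; QR = 28·25·3 = 2100; RS = 25·3·18 = 1350.
Length 3: P..R: k=1: 0+2100+25·28·3=4200; k=2: 17500+0+25·25·3=19375 → min 4200 | Q..S: k=2: 0+1350+28·25·18=13950; k=3: 2100+0+28·3·18=3612 → min 3612.
Length 4: P..S: k=1: 0+3612+25·28·18=16212; k=2: 17500+1350+25·25·18=30100; k=3: 4200+0+25·3·18=5550 → min 5550.
Optimal order: ((P(QR))S) with cost 5550.

5550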